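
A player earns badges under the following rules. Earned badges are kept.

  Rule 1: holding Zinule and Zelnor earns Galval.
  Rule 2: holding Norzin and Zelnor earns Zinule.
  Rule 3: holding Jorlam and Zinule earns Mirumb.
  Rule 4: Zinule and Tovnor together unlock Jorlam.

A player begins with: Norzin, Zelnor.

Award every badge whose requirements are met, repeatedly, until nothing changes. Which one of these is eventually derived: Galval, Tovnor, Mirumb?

Galval

With Norzin and Zelnor, Zinule is earned (Rule 2).
With Zinule and Zelnor, Galval is earned (Rule 1).
No rule produces Tovnor, and it is not given. Mirumb would need Jorlam and Zinule (Rule 3), but Jorlam is never earned.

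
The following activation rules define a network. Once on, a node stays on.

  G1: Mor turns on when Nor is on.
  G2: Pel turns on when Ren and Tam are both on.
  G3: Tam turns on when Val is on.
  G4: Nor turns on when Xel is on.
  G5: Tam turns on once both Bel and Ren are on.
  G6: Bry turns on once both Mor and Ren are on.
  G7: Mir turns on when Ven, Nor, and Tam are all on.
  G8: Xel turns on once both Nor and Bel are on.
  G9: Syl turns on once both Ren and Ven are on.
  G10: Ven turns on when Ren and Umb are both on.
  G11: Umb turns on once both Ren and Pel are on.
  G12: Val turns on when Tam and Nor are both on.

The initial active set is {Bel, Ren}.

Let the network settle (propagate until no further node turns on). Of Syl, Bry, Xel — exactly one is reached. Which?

G5: Bel and Ren on → Tam on.
G2: Ren and Tam on → Pel on.
G11: Ren and Pel on → Umb on.
G10: Ren and Umb on → Ven on.
Ren and Ven are on, so Syl turns on (G9).
Bry would need Mor and Ren (G6), but Mor never turns on. Xel would need Nor and Bel (G8), but Nor never turns on.

Syl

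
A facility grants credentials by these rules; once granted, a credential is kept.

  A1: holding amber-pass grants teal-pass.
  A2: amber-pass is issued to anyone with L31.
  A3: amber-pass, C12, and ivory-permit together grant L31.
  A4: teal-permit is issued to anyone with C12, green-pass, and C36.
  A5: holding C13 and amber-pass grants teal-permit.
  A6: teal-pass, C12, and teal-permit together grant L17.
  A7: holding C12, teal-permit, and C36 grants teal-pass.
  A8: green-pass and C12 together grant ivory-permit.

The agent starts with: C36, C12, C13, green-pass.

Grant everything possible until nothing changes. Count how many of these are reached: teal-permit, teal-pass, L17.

3

Holding C12, green-pass, and C36 grants teal-permit (A4).
Holding C12, teal-permit, and C36 grants teal-pass (A7).
Holding teal-pass, C12, and teal-permit grants L17 (A6).
teal-permit: reached.
teal-pass: reached.
L17: reached.
All 3 are reached.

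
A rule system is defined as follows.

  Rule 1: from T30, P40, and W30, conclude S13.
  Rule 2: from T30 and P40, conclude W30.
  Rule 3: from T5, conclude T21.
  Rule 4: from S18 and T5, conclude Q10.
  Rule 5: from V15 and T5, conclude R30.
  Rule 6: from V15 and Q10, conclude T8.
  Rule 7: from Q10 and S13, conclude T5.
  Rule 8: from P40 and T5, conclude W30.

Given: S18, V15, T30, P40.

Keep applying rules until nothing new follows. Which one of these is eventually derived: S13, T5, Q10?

S13

From T30 and P40, Rule 2 gives W30.
From T30, P40, and W30, Rule 1 gives S13.
Q10 would need S18 and T5 (Rule 4), but T5 is never established. T5 would need Q10 and S13 (Rule 7), but Q10 is never established.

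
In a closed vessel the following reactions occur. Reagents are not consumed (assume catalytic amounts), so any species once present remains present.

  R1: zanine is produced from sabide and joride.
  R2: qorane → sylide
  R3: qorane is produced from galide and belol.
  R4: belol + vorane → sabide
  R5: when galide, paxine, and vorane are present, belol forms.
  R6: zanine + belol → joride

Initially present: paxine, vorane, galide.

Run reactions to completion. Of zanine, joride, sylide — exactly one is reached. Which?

galide, paxine, and vorane present → belol forms (R5).
galide and belol present → qorane forms (R3).
qorane present → sylide forms (R2).
joride would need zanine and belol (R6), but zanine never forms. zanine would need sabide and joride (R1), but joride never forms.

sylide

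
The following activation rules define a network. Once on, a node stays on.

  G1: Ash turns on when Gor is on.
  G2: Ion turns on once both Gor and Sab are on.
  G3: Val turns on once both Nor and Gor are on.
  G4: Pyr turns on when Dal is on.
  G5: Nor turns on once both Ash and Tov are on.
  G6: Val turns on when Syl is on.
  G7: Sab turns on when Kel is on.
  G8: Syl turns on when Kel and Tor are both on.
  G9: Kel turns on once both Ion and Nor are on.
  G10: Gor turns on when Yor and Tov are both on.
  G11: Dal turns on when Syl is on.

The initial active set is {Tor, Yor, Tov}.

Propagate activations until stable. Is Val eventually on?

Yes

G10: Yor and Tov on → Gor on.
Gor is on, so Ash turns on (G1).
Ash and Tov are on, so Nor turns on (G5).
Nor and Gor are on, so Val turns on (G3).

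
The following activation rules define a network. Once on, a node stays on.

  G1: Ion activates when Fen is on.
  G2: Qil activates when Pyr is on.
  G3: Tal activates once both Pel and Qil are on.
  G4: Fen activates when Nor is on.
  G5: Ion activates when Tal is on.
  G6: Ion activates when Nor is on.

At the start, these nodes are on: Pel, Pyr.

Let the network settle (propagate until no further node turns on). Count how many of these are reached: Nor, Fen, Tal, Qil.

G2: Pyr on → Qil on.
Pel and Qil are on, so Tal activates (G3).
No rule produces Nor, and it is not given.
Fen would need Nor (G4), but Nor never turns on.
Tal: reached.
Qil: reached.
Reached: Tal and Qil — 2 of the 4.

2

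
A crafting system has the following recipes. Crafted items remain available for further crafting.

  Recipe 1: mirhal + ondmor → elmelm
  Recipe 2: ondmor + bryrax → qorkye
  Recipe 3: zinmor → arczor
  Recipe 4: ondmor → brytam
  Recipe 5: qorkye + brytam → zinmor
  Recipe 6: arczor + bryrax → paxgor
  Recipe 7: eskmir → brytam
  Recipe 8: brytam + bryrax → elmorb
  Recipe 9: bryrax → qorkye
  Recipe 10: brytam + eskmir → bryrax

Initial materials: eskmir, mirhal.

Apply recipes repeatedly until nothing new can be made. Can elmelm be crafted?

No

elmelm would need mirhal and ondmor (Recipe 1), but ondmor is never obtained.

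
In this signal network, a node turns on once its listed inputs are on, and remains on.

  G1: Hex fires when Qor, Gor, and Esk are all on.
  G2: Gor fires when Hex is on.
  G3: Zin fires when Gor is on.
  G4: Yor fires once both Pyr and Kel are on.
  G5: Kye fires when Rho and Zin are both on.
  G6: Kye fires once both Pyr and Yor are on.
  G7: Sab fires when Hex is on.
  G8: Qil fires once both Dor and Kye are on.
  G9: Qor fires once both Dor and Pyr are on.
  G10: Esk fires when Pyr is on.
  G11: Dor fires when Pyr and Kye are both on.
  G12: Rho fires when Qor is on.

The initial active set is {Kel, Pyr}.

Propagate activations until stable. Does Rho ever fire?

Yes

G4: Pyr and Kel on → Yor on.
Pyr and Yor are on, so Kye fires (G6).
Pyr and Kye are on, so Dor fires (G11).
Dor and Pyr are on, so Qor fires (G9).
Qor is on, so Rho fires (G12).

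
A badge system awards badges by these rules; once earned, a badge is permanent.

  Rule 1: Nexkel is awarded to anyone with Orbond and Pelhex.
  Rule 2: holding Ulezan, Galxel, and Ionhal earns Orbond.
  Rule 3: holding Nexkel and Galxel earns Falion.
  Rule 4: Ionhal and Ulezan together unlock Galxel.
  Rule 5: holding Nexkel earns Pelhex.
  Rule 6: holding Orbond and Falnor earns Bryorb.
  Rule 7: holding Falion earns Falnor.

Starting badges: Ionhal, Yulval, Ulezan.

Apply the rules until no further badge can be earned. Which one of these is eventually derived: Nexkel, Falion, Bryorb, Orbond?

Orbond

With Ionhal and Ulezan, Galxel is earned (Rule 4).
With Ulezan, Galxel, and Ionhal, Orbond is earned (Rule 2).
Bryorb would need Orbond and Falnor (Rule 6), but Falnor is never earned. Falion would need Nexkel and Galxel (Rule 3), but Nexkel is never earned. Nexkel would need Orbond and Pelhex (Rule 1), but Pelhex is never earned.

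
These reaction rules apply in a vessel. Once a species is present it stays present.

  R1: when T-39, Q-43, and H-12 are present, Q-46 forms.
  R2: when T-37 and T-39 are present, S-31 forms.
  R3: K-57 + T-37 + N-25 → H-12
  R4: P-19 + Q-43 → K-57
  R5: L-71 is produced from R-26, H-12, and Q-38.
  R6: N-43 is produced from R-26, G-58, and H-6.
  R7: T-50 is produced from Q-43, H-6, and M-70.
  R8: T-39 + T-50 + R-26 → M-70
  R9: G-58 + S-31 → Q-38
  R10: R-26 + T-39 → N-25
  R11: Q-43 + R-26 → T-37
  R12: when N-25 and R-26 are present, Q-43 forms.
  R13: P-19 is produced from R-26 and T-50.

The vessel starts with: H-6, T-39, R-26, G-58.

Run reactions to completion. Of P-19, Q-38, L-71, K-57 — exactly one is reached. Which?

R-26 and T-39 present → N-25 forms (R10).
N-25 and R-26 present → Q-43 forms (R12).
Q-43 and R-26 present → T-37 forms (R11).
T-37 and T-39 present → S-31 forms (R2).
G-58 and S-31 present → Q-38 forms (R9).
K-57 would need P-19 and Q-43 (R4), but P-19 never forms. P-19 would need R-26 and T-50 (R13), but T-50 never forms. L-71 would need R-26, H-12, and Q-38 (R5), but H-12 never forms.

Q-38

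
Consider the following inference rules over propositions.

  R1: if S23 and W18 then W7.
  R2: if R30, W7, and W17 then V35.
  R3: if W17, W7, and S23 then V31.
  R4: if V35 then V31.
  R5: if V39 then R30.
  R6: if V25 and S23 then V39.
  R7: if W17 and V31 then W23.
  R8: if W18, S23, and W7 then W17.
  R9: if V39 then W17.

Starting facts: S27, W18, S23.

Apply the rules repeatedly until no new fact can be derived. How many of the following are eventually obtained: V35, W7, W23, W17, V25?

3

From S23 and W18, R1 gives W7.
W18, S23, and W7 hold, so W17 follows (R8).
From W17, W7, and S23, R3 gives V31.
W17 and V31 hold, so W23 follows (R7).
V35 would need R30, W7, and W17 (R2), but R30 is never established.
W7: reached.
W23: reached.
W17: reached.
No rule produces V25, and it is not given.
Reached: W7, W23, and W17 — 3 of the 5.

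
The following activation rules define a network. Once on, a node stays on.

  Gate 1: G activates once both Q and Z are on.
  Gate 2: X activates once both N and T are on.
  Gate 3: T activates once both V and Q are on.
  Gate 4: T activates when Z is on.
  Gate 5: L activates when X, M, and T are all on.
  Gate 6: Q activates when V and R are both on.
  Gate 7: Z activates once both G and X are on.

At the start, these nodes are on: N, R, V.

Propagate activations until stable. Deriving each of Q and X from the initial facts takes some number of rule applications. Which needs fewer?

Q

Q: V and R are on, so Q activates (Gate 6). [1 rule application]
X: V and R are on, so Q activates (Gate 6). V and Q are on, so T activates (Gate 3). N and T are on, so X activates (Gate 2). [3 rule applications]
Q needs fewer.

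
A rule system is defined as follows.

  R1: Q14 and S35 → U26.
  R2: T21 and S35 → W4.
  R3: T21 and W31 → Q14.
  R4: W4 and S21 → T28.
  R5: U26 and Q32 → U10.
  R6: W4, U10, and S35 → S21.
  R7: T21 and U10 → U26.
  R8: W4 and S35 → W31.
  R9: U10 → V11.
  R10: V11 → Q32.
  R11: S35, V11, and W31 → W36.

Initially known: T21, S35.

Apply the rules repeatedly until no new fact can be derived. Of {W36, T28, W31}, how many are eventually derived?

T21 and S35 hold, so W4 follows (R2).
W4 and S35 hold, so W31 follows (R8).
W36 would need S35, V11, and W31 (R11), but V11 is never established.
T28 would need W4 and S21 (R4), but S21 is never established.
W31: reached.
Reached: W31 — 1 of the 3.

1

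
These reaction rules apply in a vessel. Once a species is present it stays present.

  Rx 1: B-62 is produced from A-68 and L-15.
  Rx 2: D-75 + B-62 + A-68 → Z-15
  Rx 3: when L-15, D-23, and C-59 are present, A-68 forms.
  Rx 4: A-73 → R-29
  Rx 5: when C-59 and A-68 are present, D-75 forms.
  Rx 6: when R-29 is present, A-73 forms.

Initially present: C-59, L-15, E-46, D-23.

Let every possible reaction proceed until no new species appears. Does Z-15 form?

L-15, D-23, and C-59 present → A-68 forms (Rx 3).
C-59 and A-68 present → D-75 forms (Rx 5).
A-68 and L-15 present → B-62 forms (Rx 1).
D-75, B-62, and A-68 present → Z-15 forms (Rx 2).

Yes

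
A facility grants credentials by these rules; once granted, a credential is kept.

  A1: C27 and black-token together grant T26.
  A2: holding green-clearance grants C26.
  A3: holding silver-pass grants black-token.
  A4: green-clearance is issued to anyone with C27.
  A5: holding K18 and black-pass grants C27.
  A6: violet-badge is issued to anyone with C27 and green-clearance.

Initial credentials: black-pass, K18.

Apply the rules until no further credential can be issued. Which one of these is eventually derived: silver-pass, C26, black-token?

Holding K18 and black-pass grants C27 (A5).
Holding C27 grants green-clearance (A4).
Holding green-clearance grants C26 (A2).
No rule produces silver-pass, and it is not given. black-token would need silver-pass (A3), but silver-pass is never granted.

C26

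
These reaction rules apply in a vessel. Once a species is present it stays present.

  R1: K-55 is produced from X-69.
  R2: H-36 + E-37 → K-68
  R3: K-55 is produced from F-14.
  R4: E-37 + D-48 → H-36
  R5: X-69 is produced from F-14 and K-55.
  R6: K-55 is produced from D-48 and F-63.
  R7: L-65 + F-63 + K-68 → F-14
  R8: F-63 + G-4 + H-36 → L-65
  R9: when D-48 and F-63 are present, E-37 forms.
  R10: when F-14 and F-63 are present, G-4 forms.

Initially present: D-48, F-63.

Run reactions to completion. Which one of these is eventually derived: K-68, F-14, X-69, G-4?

K-68

D-48 and F-63 present → E-37 forms (R9).
E-37 and D-48 present → H-36 forms (R4).
H-36 and E-37 present → K-68 forms (R2).
F-14 would need L-65, F-63, and K-68 (R7), but L-65 never forms. G-4 would need F-14 and F-63 (R10), but F-14 never forms. X-69 would need F-14 and K-55 (R5), but F-14 never forms.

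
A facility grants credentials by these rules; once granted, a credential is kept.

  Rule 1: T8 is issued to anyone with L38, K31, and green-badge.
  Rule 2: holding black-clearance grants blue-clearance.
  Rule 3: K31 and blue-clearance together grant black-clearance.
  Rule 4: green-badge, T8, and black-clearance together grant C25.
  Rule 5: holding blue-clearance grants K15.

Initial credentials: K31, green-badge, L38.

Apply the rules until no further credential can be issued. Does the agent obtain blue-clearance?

No

blue-clearance would need black-clearance (Rule 2), but black-clearance is never granted.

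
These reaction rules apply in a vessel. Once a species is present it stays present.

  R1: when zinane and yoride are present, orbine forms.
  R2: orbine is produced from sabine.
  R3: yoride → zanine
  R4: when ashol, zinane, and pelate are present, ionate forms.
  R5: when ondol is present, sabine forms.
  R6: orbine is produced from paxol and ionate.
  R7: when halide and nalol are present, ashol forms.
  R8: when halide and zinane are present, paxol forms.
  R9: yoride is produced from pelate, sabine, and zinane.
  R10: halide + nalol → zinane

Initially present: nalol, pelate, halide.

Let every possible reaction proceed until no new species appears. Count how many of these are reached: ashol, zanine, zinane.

2

halide and nalol present → ashol forms (R7).
halide and nalol present → zinane forms (R10).
ashol: reached.
zanine would need yoride (R3), but yoride never forms.
zinane: reached.
Reached: ashol and zinane — 2 of the 3.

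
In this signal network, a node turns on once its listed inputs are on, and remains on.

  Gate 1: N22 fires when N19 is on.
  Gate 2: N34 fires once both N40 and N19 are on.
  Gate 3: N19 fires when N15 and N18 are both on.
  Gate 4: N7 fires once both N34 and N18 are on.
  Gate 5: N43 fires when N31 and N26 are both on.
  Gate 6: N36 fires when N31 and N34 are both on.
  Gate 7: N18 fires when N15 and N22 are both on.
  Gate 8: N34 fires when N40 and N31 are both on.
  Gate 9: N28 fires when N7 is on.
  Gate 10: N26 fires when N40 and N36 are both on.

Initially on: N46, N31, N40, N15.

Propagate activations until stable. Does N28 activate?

No

N28 would need N7 (Gate 9), but N7 never turns on.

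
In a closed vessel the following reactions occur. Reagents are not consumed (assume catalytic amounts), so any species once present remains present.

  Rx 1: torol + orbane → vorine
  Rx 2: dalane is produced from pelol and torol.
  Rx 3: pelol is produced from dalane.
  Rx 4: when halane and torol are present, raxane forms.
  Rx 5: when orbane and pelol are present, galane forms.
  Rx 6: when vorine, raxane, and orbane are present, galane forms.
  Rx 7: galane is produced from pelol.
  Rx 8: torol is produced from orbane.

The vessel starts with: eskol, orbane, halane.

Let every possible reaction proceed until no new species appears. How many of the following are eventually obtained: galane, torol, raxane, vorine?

4

orbane present → torol forms (Rx 8).
halane and torol present → raxane forms (Rx 4).
torol and orbane present → vorine forms (Rx 1).
vorine, raxane, and orbane present → galane forms (Rx 6).
galane: reached.
torol: reached.
raxane: reached.
vorine: reached.
All 4 are reached.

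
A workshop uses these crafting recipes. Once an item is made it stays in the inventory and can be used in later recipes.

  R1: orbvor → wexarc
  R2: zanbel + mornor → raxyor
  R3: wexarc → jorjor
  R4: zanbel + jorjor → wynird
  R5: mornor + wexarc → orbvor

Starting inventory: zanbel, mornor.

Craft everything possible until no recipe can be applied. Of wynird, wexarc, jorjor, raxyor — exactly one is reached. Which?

Using R2, zanbel and mornor make raxyor.
jorjor would need wexarc (R3), but wexarc is never obtained. wexarc would need orbvor (R1), but orbvor is never obtained. wynird would need zanbel and jorjor (R4), but jorjor is never obtained.

raxyor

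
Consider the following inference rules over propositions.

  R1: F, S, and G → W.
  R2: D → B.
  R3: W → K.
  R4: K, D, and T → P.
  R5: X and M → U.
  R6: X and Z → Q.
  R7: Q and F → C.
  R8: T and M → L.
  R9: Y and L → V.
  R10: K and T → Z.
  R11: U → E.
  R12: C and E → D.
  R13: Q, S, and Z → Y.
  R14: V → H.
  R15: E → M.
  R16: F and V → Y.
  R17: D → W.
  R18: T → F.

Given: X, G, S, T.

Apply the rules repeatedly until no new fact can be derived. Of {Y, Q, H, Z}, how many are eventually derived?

From T, R18 gives F.
From F, S, and G, R1 gives W.
From W, R3 gives K.
From K and T, R10 gives Z.
From X and Z, R6 gives Q.
Q, S, and Z hold, so Y follows (R13).
Y: reached.
Q: reached.
H would need V (R14), but V is never established.
Z: reached.
Reached: Y, Q, and Z — 3 of the 4.

3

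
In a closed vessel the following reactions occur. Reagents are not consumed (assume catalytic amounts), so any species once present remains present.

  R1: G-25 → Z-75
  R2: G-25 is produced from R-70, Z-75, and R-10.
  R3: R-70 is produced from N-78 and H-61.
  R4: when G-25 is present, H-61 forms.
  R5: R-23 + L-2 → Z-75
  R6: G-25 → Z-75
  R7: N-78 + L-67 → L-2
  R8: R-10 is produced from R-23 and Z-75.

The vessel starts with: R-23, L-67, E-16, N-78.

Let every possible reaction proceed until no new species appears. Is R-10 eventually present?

N-78 and L-67 present → L-2 forms (R7).
R-23 and L-2 present → Z-75 forms (R5).
R-23 and Z-75 present → R-10 forms (R8).

Yes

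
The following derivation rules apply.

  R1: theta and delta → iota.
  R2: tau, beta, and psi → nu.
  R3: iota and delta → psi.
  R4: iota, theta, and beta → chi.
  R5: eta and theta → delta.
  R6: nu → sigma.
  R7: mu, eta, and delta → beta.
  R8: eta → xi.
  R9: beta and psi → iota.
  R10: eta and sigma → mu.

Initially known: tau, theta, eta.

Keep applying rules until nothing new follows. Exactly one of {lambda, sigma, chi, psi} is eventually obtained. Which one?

psi

eta and theta hold, so delta follows (R5).
From theta and delta, R1 gives iota.
iota and delta hold, so psi follows (R3).
chi would need iota, theta, and beta (R4), but beta is never established. No rule produces lambda, and it is not given. sigma would need nu (R6), but nu is never established.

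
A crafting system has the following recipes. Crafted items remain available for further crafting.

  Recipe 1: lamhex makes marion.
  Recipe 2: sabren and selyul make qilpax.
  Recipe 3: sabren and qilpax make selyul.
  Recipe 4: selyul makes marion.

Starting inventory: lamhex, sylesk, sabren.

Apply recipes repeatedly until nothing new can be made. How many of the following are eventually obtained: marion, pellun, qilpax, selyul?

lamhex → marion (Recipe 1).
marion: reached.
No rule produces pellun, and it is not given.
qilpax would need sabren and selyul (Recipe 2), but selyul is never obtained.
selyul would need sabren and qilpax (Recipe 3), but qilpax is never obtained.
Reached: marion — 1 of the 4.

1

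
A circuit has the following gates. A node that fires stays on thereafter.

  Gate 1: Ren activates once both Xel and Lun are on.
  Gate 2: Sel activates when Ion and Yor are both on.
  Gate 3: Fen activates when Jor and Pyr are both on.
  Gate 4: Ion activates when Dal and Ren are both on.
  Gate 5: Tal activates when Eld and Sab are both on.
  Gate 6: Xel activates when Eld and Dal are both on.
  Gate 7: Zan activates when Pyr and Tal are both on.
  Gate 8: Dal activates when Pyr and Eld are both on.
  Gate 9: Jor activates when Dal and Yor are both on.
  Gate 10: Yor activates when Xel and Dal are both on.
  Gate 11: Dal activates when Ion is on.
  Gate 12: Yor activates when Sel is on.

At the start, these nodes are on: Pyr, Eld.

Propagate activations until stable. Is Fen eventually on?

Yes

Pyr and Eld are on, so Dal activates (Gate 8).
Gate 6: Eld and Dal on → Xel on.
Xel and Dal are on, so Yor activates (Gate 10).
Gate 9: Dal and Yor on → Jor on.
Gate 3: Jor and Pyr on → Fen on.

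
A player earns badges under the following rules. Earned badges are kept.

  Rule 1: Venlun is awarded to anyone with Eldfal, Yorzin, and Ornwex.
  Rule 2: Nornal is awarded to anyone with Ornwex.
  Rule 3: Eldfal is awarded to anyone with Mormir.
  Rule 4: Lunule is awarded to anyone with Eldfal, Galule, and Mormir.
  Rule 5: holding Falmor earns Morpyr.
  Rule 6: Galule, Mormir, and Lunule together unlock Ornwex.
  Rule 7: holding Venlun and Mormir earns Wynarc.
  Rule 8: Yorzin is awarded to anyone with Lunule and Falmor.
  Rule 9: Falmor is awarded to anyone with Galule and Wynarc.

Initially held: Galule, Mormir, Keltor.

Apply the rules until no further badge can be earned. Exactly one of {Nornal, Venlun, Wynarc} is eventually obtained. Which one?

With Mormir, Eldfal is earned (Rule 3).
With Eldfal, Galule, and Mormir, Lunule is earned (Rule 4).
With Galule, Mormir, and Lunule, Ornwex is earned (Rule 6).
With Ornwex, Nornal is earned (Rule 2).
Venlun would need Eldfal, Yorzin, and Ornwex (Rule 1), but Yorzin is never earned. Wynarc would need Venlun and Mormir (Rule 7), but Venlun is never earned.

Nornal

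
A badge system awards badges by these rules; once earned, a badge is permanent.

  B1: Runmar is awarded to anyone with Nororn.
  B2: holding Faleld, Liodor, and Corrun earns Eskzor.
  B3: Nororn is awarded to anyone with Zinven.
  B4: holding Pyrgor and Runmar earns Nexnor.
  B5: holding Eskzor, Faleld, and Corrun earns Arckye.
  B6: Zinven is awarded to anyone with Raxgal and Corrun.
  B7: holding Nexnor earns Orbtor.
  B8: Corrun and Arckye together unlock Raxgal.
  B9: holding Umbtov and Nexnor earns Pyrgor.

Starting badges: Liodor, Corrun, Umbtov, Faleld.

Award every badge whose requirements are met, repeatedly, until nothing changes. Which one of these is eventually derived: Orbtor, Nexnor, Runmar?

With Faleld, Liodor, and Corrun, Eskzor is earned (B2).
With Eskzor, Faleld, and Corrun, Arckye is earned (B5).
With Corrun and Arckye, Raxgal is earned (B8).
With Raxgal and Corrun, Zinven is earned (B6).
With Zinven, Nororn is earned (B3).
With Nororn, Runmar is earned (B1).
Orbtor would need Nexnor (B7), but Nexnor is never earned. Nexnor would need Pyrgor and Runmar (B4), but Pyrgor is never earned.

Runmar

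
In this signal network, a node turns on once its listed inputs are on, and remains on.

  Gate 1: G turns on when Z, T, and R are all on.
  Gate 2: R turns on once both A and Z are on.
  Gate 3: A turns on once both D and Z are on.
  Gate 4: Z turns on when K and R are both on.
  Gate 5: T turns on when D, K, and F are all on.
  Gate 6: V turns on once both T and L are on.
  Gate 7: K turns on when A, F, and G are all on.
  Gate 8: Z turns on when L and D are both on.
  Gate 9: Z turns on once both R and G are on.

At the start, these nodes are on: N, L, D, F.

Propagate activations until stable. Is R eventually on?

Yes

L and D are on, so Z turns on (Gate 8).
D and Z are on, so A turns on (Gate 3).
Gate 2: A and Z on → R on.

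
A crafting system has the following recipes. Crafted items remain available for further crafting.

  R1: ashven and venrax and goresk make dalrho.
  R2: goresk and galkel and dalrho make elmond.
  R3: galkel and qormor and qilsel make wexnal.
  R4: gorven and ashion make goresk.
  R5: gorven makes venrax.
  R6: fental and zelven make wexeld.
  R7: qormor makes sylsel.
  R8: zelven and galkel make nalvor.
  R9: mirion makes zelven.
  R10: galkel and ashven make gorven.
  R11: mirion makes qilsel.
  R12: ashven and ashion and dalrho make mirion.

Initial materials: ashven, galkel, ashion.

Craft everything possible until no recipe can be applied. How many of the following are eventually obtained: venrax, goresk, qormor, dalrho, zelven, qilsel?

5

galkel and ashven → gorven (R10).
Using R4, gorven and ashion make goresk.
gorven → venrax (R5).
Using R1, ashven, venrax, and goresk make dalrho.
ashven and ashion and dalrho → mirion (R12).
mirion → qilsel (R11).
mirion → zelven (R9).
venrax: reached.
goresk: reached.
No rule produces qormor, and it is not given.
dalrho: reached.
zelven: reached.
qilsel: reached.
Reached: venrax, goresk, dalrho, zelven, and qilsel — 5 of the 6.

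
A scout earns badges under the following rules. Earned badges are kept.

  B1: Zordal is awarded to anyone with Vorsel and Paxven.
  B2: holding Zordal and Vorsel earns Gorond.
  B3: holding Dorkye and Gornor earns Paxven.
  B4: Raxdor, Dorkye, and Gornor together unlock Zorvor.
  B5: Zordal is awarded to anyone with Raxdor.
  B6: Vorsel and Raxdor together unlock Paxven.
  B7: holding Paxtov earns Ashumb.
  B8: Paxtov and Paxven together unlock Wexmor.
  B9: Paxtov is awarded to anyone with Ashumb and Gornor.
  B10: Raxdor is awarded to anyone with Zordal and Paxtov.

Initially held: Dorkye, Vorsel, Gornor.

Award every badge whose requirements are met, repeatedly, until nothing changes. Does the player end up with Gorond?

With Dorkye and Gornor, Paxven is earned (B3).
With Vorsel and Paxven, Zordal is earned (B1).
With Zordal and Vorsel, Gorond is earned (B2).

Yes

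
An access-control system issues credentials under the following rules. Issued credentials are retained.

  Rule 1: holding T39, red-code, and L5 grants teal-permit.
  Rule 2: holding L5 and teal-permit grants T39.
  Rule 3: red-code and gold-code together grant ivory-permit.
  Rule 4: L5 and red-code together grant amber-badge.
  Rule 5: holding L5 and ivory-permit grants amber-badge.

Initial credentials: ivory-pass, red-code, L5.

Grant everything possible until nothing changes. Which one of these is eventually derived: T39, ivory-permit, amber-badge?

Holding L5 and red-code grants amber-badge (Rule 4).
T39 would need L5 and teal-permit (Rule 2), but teal-permit is never granted. ivory-permit would need red-code and gold-code (Rule 3), but gold-code is never granted.

amber-badge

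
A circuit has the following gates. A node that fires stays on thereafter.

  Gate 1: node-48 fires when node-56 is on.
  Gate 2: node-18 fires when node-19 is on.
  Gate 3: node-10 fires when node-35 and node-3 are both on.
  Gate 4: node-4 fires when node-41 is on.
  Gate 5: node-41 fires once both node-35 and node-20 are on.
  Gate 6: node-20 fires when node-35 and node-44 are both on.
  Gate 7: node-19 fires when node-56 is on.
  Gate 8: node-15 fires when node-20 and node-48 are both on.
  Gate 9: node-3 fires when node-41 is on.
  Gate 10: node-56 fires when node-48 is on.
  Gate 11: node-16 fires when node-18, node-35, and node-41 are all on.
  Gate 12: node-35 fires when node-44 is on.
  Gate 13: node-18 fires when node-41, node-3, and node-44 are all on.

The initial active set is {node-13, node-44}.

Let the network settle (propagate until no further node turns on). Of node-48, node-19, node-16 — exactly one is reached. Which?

Gate 12: node-44 on → node-35 on.
Gate 6: node-35 and node-44 on → node-20 on.
Gate 5: node-35 and node-20 on → node-41 on.
Gate 9: node-41 on → node-3 on.
node-41, node-3, and node-44 are on, so node-18 fires (Gate 13).
node-18, node-35, and node-41 are on, so node-16 fires (Gate 11).
node-48 would need node-56 (Gate 1), but node-56 never turns on. node-19 would need node-56 (Gate 7), but node-56 never turns on.

node-16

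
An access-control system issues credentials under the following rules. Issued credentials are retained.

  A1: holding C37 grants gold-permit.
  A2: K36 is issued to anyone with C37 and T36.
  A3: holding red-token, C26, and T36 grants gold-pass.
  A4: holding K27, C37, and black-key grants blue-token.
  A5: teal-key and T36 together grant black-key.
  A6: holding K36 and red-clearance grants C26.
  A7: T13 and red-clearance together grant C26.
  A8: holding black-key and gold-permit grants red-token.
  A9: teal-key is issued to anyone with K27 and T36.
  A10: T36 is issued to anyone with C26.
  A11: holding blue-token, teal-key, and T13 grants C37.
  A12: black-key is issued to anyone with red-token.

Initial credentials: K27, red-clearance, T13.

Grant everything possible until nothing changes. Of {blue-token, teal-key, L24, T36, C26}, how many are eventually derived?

Holding T13 and red-clearance grants C26 (A7).
Holding C26 grants T36 (A10).
Holding K27 and T36 grants teal-key (A9).
blue-token would need K27, C37, and black-key (A4), but C37 is never granted.
teal-key: reached.
No rule produces L24, and it is not given.
T36: reached.
C26: reached.
Reached: teal-key, T36, and C26 — 3 of the 5.

3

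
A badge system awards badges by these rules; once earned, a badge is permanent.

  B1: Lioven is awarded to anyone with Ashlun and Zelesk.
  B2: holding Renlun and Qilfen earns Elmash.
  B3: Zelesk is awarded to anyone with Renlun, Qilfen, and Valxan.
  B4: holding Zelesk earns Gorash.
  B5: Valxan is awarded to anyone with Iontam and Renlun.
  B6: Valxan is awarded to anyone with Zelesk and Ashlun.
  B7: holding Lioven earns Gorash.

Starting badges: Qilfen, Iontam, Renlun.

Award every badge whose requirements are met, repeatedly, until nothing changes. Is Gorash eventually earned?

With Iontam and Renlun, Valxan is earned (B5).
With Renlun, Qilfen, and Valxan, Zelesk is earned (B3).
With Zelesk, Gorash is earned (B4).

Yes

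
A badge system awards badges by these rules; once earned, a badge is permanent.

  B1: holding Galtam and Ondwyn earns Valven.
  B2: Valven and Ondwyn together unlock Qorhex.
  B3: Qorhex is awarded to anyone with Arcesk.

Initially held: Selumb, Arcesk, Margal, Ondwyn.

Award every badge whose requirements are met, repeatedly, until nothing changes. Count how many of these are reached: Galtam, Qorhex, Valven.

1

With Arcesk, Qorhex is earned (B3).
No rule produces Galtam, and it is not given.
Qorhex: reached.
Valven would need Galtam and Ondwyn (B1), but Galtam is never earned.
Reached: Qorhex — 1 of the 3.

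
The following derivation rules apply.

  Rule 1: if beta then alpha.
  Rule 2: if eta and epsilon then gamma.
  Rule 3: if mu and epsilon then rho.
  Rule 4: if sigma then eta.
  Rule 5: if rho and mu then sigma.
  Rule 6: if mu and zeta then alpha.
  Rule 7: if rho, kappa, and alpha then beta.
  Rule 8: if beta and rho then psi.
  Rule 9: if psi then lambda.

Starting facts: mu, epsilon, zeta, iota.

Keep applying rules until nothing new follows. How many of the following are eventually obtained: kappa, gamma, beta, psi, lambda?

1

mu and epsilon hold, so rho follows (Rule 3).
rho and mu hold, so sigma follows (Rule 5).
From sigma, Rule 4 gives eta.
eta and epsilon hold, so gamma follows (Rule 2).
No rule produces kappa, and it is not given.
gamma: reached.
beta would need rho, kappa, and alpha (Rule 7), but kappa is never established.
psi would need beta and rho (Rule 8), but beta is never established.
lambda would need psi (Rule 9), but psi is never established.
Reached: gamma — 1 of the 5.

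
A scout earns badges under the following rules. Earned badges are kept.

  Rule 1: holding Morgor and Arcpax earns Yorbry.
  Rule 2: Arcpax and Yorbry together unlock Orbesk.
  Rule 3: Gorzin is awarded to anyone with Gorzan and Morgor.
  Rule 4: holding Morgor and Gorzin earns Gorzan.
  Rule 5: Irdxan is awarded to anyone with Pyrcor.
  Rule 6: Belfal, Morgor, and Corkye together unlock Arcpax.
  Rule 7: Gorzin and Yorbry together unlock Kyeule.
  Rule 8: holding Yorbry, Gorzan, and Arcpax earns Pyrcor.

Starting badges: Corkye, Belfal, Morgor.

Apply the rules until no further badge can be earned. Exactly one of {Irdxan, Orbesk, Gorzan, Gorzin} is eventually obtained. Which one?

Orbesk

With Belfal, Morgor, and Corkye, Arcpax is earned (Rule 6).
With Morgor and Arcpax, Yorbry is earned (Rule 1).
With Arcpax and Yorbry, Orbesk is earned (Rule 2).
Gorzan would need Morgor and Gorzin (Rule 4), but Gorzin is never earned. Gorzin would need Gorzan and Morgor (Rule 3), but Gorzan is never earned. Irdxan would need Pyrcor (Rule 5), but Pyrcor is never earned.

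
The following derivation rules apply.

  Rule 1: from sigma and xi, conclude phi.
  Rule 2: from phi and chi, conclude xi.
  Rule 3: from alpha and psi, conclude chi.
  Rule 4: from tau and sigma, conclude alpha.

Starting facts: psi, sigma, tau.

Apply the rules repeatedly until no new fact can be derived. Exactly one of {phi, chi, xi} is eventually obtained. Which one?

tau and sigma hold, so alpha follows (Rule 4).
From alpha and psi, Rule 3 gives chi.
phi would need sigma and xi (Rule 1), but xi is never established. xi would need phi and chi (Rule 2), but phi is never established.

chi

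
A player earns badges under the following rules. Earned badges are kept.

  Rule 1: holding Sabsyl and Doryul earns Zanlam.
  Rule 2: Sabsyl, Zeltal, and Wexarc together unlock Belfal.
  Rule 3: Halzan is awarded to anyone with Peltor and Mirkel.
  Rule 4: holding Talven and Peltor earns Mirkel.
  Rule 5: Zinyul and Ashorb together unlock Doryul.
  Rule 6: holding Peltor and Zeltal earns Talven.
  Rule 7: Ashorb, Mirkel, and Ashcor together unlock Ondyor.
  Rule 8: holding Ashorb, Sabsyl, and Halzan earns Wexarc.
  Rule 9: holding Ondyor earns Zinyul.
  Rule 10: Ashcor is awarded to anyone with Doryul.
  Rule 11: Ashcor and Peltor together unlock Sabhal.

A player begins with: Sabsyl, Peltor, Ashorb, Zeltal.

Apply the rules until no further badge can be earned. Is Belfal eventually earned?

With Peltor and Zeltal, Talven is earned (Rule 6).
With Talven and Peltor, Mirkel is earned (Rule 4).
With Peltor and Mirkel, Halzan is earned (Rule 3).
With Ashorb, Sabsyl, and Halzan, Wexarc is earned (Rule 8).
With Sabsyl, Zeltal, and Wexarc, Belfal is earned (Rule 2).

Yes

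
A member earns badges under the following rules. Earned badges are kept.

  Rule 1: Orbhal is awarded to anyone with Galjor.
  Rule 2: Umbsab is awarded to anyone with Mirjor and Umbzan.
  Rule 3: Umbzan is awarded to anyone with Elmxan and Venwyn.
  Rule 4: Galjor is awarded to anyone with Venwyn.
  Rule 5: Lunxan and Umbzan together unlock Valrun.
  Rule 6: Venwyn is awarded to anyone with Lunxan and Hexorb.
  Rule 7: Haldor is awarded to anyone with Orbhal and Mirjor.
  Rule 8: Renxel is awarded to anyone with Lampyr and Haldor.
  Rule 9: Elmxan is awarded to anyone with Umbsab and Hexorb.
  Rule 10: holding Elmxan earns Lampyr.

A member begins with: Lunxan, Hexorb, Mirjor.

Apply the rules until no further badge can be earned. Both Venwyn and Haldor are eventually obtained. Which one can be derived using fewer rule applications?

Venwyn: With Lunxan and Hexorb, Venwyn is earned (Rule 6). [1 rule application]
Haldor: With Lunxan and Hexorb, Venwyn is earned (Rule 6). With Venwyn, Galjor is earned (Rule 4). With Galjor, Orbhal is earned (Rule 1). With Orbhal and Mirjor, Haldor is earned (Rule 7). [4 rule applications]
Venwyn needs fewer.

Venwyn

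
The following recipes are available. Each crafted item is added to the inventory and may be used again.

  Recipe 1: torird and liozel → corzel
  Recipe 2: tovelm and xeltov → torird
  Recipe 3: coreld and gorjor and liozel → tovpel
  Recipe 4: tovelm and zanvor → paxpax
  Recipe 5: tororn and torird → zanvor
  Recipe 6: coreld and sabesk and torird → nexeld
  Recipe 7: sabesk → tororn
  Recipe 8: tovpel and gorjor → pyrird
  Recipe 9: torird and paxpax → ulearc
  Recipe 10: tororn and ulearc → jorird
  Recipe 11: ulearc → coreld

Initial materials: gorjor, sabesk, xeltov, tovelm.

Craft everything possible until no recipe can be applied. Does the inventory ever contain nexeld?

sabesk → tororn (Recipe 7).
Using Recipe 2, tovelm and xeltov make torird.
Using Recipe 5, tororn and torird make zanvor.
tovelm and zanvor → paxpax (Recipe 4).
Using Recipe 9, torird and paxpax make ulearc.
Using Recipe 11, ulearc makes coreld.
coreld and sabesk and torird → nexeld (Recipe 6).

Yes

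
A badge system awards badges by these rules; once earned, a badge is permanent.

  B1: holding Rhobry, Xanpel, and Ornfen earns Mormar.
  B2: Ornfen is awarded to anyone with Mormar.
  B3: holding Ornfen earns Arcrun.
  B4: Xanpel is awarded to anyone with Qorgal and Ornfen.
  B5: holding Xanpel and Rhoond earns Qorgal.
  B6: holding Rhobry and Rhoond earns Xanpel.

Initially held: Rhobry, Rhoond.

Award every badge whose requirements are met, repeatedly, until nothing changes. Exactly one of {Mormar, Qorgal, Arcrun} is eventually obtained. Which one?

Qorgal

With Rhobry and Rhoond, Xanpel is earned (B6).
With Xanpel and Rhoond, Qorgal is earned (B5).
Arcrun would need Ornfen (B3), but Ornfen is never earned. Mormar would need Rhobry, Xanpel, and Ornfen (B1), but Ornfen is never earned.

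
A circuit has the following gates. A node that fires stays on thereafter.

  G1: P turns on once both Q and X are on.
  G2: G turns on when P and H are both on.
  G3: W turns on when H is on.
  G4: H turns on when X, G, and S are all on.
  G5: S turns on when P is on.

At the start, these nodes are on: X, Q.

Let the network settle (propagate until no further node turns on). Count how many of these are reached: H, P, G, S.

Q and X are on, so P turns on (G1).
P is on, so S turns on (G5).
H would need X, G, and S (G4), but G never turns on.
P: reached.
G would need P and H (G2), but H never turns on.
S: reached.
Reached: P and S — 2 of the 4.

2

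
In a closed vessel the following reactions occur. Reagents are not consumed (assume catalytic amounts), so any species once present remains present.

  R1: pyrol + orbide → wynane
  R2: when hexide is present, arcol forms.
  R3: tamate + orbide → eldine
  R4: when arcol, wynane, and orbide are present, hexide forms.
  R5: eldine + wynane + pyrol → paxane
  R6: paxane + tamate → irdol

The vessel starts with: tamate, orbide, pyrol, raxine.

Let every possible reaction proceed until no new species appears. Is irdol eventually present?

Yes

tamate and orbide present → eldine forms (R3).
pyrol and orbide present → wynane forms (R1).
eldine, wynane, and pyrol present → paxane forms (R5).
paxane and tamate present → irdol forms (R6).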